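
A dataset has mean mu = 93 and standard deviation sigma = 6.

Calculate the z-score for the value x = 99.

1

Step 1: Recall the z-score formula: z = (x - mu) / sigma
Step 2: Substitute values: z = (99 - 93) / 6
Step 3: z = 6 / 6 = 1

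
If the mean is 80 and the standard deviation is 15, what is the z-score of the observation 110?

2

Step 1: Recall the z-score formula: z = (x - mu) / sigma
Step 2: Substitute values: z = (110 - 80) / 15
Step 3: z = 30 / 15 = 2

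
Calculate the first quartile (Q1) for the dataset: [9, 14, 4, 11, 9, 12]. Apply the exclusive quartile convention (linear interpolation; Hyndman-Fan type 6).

7.75

Step 1: Sort the data: [4, 9, 9, 11, 12, 14]
Step 2: n = 6
Step 3: Using the exclusive quartile method:
  Q1 = 7.75
  Q2 (median) = 10
  Q3 = 12.5
  IQR = Q3 - Q1 = 12.5 - 7.75 = 4.75
Step 4: Q1 = 7.75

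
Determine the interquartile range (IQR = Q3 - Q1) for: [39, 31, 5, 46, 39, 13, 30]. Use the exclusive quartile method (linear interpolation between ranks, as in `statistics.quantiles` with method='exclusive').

26

Step 1: Sort the data: [5, 13, 30, 31, 39, 39, 46]
Step 2: n = 7
Step 3: Using the exclusive quartile method:
  Q1 = 13
  Q2 (median) = 31
  Q3 = 39
  IQR = Q3 - Q1 = 39 - 13 = 26
Step 4: IQR = 26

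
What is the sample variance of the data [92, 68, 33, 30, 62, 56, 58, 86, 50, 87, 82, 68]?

415.3333

Step 1: Compute the mean: (92 + 68 + 33 + 30 + 62 + 56 + 58 + 86 + 50 + 87 + 82 + 68) / 12 = 64.3333
Step 2: Compute squared deviations from the mean:
  (92 - 64.3333)^2 = 765.4444
  (68 - 64.3333)^2 = 13.4444
  (33 - 64.3333)^2 = 981.7778
  (30 - 64.3333)^2 = 1178.7778
  (62 - 64.3333)^2 = 5.4444
  (56 - 64.3333)^2 = 69.4444
  (58 - 64.3333)^2 = 40.1111
  (86 - 64.3333)^2 = 469.4444
  (50 - 64.3333)^2 = 205.4444
  (87 - 64.3333)^2 = 513.7778
  (82 - 64.3333)^2 = 312.1111
  (68 - 64.3333)^2 = 13.4444
Step 3: Sum of squared deviations = 4568.6667
Step 4: Sample variance = 4568.6667 / 11 = 415.3333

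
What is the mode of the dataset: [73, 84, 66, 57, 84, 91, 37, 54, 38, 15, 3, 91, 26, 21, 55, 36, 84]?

84

Step 1: Count the frequency of each value:
  3: appears 1 time(s)
  15: appears 1 time(s)
  21: appears 1 time(s)
  26: appears 1 time(s)
  36: appears 1 time(s)
  37: appears 1 time(s)
  38: appears 1 time(s)
  54: appears 1 time(s)
  55: appears 1 time(s)
  57: appears 1 time(s)
  66: appears 1 time(s)
  73: appears 1 time(s)
  84: appears 3 time(s)
  91: appears 2 time(s)
Step 2: The value 84 appears most frequently (3 times).
Step 3: Mode = 84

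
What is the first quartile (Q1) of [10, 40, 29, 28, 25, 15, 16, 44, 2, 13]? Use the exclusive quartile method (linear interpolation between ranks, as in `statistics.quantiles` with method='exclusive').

12.25

Step 1: Sort the data: [2, 10, 13, 15, 16, 25, 28, 29, 40, 44]
Step 2: n = 10
Step 3: Using the exclusive quartile method:
  Q1 = 12.25
  Q2 (median) = 20.5
  Q3 = 31.75
  IQR = Q3 - Q1 = 31.75 - 12.25 = 19.5
Step 4: Q1 = 12.25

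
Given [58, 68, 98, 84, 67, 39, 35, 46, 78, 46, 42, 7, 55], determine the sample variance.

568.9231

Step 1: Compute the mean: (58 + 68 + 98 + 84 + 67 + 39 + 35 + 46 + 78 + 46 + 42 + 7 + 55) / 13 = 55.6154
Step 2: Compute squared deviations from the mean:
  (58 - 55.6154)^2 = 5.6864
  (68 - 55.6154)^2 = 153.3787
  (98 - 55.6154)^2 = 1796.4556
  (84 - 55.6154)^2 = 805.6864
  (67 - 55.6154)^2 = 129.6095
  (39 - 55.6154)^2 = 276.071
  (35 - 55.6154)^2 = 424.9941
  (46 - 55.6154)^2 = 92.4556
  (78 - 55.6154)^2 = 501.071
  (46 - 55.6154)^2 = 92.4556
  (42 - 55.6154)^2 = 185.3787
  (7 - 55.6154)^2 = 2363.4556
  (55 - 55.6154)^2 = 0.3787
Step 3: Sum of squared deviations = 6827.0769
Step 4: Sample variance = 6827.0769 / 12 = 568.9231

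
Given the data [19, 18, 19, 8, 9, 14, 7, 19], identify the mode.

19

Step 1: Count the frequency of each value:
  7: appears 1 time(s)
  8: appears 1 time(s)
  9: appears 1 time(s)
  14: appears 1 time(s)
  18: appears 1 time(s)
  19: appears 3 time(s)
Step 2: The value 19 appears most frequently (3 times).
Step 3: Mode = 19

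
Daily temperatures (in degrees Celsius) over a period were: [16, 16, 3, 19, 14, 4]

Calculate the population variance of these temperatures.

38.3333

Step 1: Compute the mean: (16 + 16 + 3 + 19 + 14 + 4) / 6 = 12
Step 2: Compute squared deviations from the mean:
  (16 - 12)^2 = 16
  (16 - 12)^2 = 16
  (3 - 12)^2 = 81
  (19 - 12)^2 = 49
  (14 - 12)^2 = 4
  (4 - 12)^2 = 64
Step 3: Sum of squared deviations = 230
Step 4: Population variance = 230 / 6 = 38.3333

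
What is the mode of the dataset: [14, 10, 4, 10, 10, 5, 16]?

10

Step 1: Count the frequency of each value:
  4: appears 1 time(s)
  5: appears 1 time(s)
  10: appears 3 time(s)
  14: appears 1 time(s)
  16: appears 1 time(s)
Step 2: The value 10 appears most frequently (3 times).
Step 3: Mode = 10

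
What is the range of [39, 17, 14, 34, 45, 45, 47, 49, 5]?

44

Step 1: Identify the maximum value: max = 49
Step 2: Identify the minimum value: min = 5
Step 3: Range = max - min = 49 - 5 = 44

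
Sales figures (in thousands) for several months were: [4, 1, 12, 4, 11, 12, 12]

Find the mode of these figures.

12

Step 1: Count the frequency of each value:
  1: appears 1 time(s)
  4: appears 2 time(s)
  11: appears 1 time(s)
  12: appears 3 time(s)
Step 2: The value 12 appears most frequently (3 times).
Step 3: Mode = 12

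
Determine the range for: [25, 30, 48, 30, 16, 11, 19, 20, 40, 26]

37

Step 1: Identify the maximum value: max = 48
Step 2: Identify the minimum value: min = 11
Step 3: Range = max - min = 48 - 11 = 37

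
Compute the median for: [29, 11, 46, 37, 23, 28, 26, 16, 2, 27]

26.5

Step 1: Sort the data in ascending order: [2, 11, 16, 23, 26, 27, 28, 29, 37, 46]
Step 2: The number of values is n = 10.
Step 3: Since n is even, the median is the average of positions 5 and 6:
  Median = (26 + 27) / 2 = 26.5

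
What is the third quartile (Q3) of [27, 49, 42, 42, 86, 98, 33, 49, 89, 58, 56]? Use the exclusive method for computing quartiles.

86

Step 1: Sort the data: [27, 33, 42, 42, 49, 49, 56, 58, 86, 89, 98]
Step 2: n = 11
Step 3: Using the exclusive quartile method:
  Q1 = 42
  Q2 (median) = 49
  Q3 = 86
  IQR = Q3 - Q1 = 86 - 42 = 44
Step 4: Q3 = 86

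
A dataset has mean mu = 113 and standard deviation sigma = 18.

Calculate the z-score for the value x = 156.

2.3889

Step 1: Recall the z-score formula: z = (x - mu) / sigma
Step 2: Substitute values: z = (156 - 113) / 18
Step 3: z = 43 / 18 = 2.3889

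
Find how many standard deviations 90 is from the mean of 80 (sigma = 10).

1

Step 1: Recall the z-score formula: z = (x - mu) / sigma
Step 2: Substitute values: z = (90 - 80) / 10
Step 3: z = 10 / 10 = 1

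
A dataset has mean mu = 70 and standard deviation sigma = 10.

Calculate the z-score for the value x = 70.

0

Step 1: Recall the z-score formula: z = (x - mu) / sigma
Step 2: Substitute values: z = (70 - 70) / 10
Step 3: z = 0 / 10 = 0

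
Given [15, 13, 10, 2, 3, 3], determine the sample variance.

32.6667

Step 1: Compute the mean: (15 + 13 + 10 + 2 + 3 + 3) / 6 = 7.6667
Step 2: Compute squared deviations from the mean:
  (15 - 7.6667)^2 = 53.7778
  (13 - 7.6667)^2 = 28.4444
  (10 - 7.6667)^2 = 5.4444
  (2 - 7.6667)^2 = 32.1111
  (3 - 7.6667)^2 = 21.7778
  (3 - 7.6667)^2 = 21.7778
Step 3: Sum of squared deviations = 163.3333
Step 4: Sample variance = 163.3333 / 5 = 32.6667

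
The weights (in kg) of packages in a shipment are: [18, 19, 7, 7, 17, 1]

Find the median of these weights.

12

Step 1: Sort the data in ascending order: [1, 7, 7, 17, 18, 19]
Step 2: The number of values is n = 6.
Step 3: Since n is even, the median is the average of positions 3 and 4:
  Median = (7 + 17) / 2 = 12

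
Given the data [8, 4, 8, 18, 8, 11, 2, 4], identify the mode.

8

Step 1: Count the frequency of each value:
  2: appears 1 time(s)
  4: appears 2 time(s)
  8: appears 3 time(s)
  11: appears 1 time(s)
  18: appears 1 time(s)
Step 2: The value 8 appears most frequently (3 times).
Step 3: Mode = 8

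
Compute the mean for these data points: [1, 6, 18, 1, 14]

8

Step 1: Sum all values: 1 + 6 + 18 + 1 + 14 = 40
Step 2: Count the number of values: n = 5
Step 3: Mean = sum / n = 40 / 5 = 8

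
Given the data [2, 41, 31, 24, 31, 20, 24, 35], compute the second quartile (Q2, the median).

27.5

Step 1: Sort the data: [2, 20, 24, 24, 31, 31, 35, 41]
Step 2: n = 8
Step 3: Q2 is the median. Since n is even, it is the average of the values at positions 4 and 5:
  Q2 = (24 + 31) / 2 = 27.5
Step 4: Q2 = 27.5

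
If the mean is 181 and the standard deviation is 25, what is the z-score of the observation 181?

0

Step 1: Recall the z-score formula: z = (x - mu) / sigma
Step 2: Substitute values: z = (181 - 181) / 25
Step 3: z = 0 / 25 = 0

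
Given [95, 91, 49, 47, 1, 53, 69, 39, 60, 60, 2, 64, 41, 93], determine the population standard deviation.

27.961

Step 1: Compute the mean: 54.5714
Step 2: Sum of squared deviations from the mean: 10945.4286
Step 3: Population variance = 10945.4286 / 14 = 781.8163
Step 4: Standard deviation = sqrt(781.8163) = 27.961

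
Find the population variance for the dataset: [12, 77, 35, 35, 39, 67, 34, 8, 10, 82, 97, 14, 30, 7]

839.9235

Step 1: Compute the mean: (12 + 77 + 35 + 35 + 39 + 67 + 34 + 8 + 10 + 82 + 97 + 14 + 30 + 7) / 14 = 39.0714
Step 2: Compute squared deviations from the mean:
  (12 - 39.0714)^2 = 732.8622
  (77 - 39.0714)^2 = 1438.5765
  (35 - 39.0714)^2 = 16.5765
  (35 - 39.0714)^2 = 16.5765
  (39 - 39.0714)^2 = 0.0051
  (67 - 39.0714)^2 = 780.0051
  (34 - 39.0714)^2 = 25.7194
  (8 - 39.0714)^2 = 965.4337
  (10 - 39.0714)^2 = 845.148
  (82 - 39.0714)^2 = 1842.8622
  (97 - 39.0714)^2 = 3355.7194
  (14 - 39.0714)^2 = 628.5765
  (30 - 39.0714)^2 = 82.2908
  (7 - 39.0714)^2 = 1028.5765
Step 3: Sum of squared deviations = 11758.9286
Step 4: Population variance = 11758.9286 / 14 = 839.9235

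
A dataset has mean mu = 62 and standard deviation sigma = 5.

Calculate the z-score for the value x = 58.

-0.8

Step 1: Recall the z-score formula: z = (x - mu) / sigma
Step 2: Substitute values: z = (58 - 62) / 5
Step 3: z = -4 / 5 = -0.8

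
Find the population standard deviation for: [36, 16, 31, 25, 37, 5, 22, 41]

11.3241

Step 1: Compute the mean: 26.625
Step 2: Sum of squared deviations from the mean: 1025.875
Step 3: Population variance = 1025.875 / 8 = 128.2344
Step 4: Standard deviation = sqrt(128.2344) = 11.3241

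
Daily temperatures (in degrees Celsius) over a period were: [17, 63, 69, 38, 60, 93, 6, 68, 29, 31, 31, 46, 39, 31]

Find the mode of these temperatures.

31

Step 1: Count the frequency of each value:
  6: appears 1 time(s)
  17: appears 1 time(s)
  29: appears 1 time(s)
  31: appears 3 time(s)
  38: appears 1 time(s)
  39: appears 1 time(s)
  46: appears 1 time(s)
  60: appears 1 time(s)
  63: appears 1 time(s)
  68: appears 1 time(s)
  69: appears 1 time(s)
  93: appears 1 time(s)
Step 2: The value 31 appears most frequently (3 times).
Step 3: Mode = 31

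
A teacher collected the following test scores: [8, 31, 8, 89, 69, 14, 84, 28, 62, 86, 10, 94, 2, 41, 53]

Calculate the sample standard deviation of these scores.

33.5314

Step 1: Compute the mean: 45.2667
Step 2: Sum of squared deviations from the mean: 15740.9333
Step 3: Sample variance = 15740.9333 / 14 = 1124.3524
Step 4: Standard deviation = sqrt(1124.3524) = 33.5314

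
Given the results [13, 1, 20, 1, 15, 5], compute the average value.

9.1667

Step 1: Sum all values: 13 + 1 + 20 + 1 + 15 + 5 = 55
Step 2: Count the number of values: n = 6
Step 3: Mean = sum / n = 55 / 6 = 9.1667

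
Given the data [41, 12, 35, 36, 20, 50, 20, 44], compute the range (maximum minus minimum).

38

Step 1: Identify the maximum value: max = 50
Step 2: Identify the minimum value: min = 12
Step 3: Range = max - min = 50 - 12 = 38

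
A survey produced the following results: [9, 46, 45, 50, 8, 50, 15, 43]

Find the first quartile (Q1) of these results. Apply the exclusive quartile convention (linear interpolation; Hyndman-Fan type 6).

10.5

Step 1: Sort the data: [8, 9, 15, 43, 45, 46, 50, 50]
Step 2: n = 8
Step 3: Using the exclusive quartile method:
  Q1 = 10.5
  Q2 (median) = 44
  Q3 = 49
  IQR = Q3 - Q1 = 49 - 10.5 = 38.5
Step 4: Q1 = 10.5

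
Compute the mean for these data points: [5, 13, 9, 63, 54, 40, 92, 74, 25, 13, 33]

38.2727

Step 1: Sum all values: 5 + 13 + 9 + 63 + 54 + 40 + 92 + 74 + 25 + 13 + 33 = 421
Step 2: Count the number of values: n = 11
Step 3: Mean = sum / n = 421 / 11 = 38.2727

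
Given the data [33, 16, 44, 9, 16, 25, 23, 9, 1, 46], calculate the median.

19.5

Step 1: Sort the data in ascending order: [1, 9, 9, 16, 16, 23, 25, 33, 44, 46]
Step 2: The number of values is n = 10.
Step 3: Since n is even, the median is the average of positions 5 and 6:
  Median = (16 + 23) / 2 = 19.5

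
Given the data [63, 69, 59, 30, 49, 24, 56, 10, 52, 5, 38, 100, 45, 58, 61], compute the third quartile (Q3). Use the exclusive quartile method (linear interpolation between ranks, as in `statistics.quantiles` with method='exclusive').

61

Step 1: Sort the data: [5, 10, 24, 30, 38, 45, 49, 52, 56, 58, 59, 61, 63, 69, 100]
Step 2: n = 15
Step 3: Using the exclusive quartile method:
  Q1 = 30
  Q2 (median) = 52
  Q3 = 61
  IQR = Q3 - Q1 = 61 - 30 = 31
Step 4: Q3 = 61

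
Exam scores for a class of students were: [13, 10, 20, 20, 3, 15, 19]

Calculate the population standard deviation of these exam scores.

5.7994

Step 1: Compute the mean: 14.2857
Step 2: Sum of squared deviations from the mean: 235.4286
Step 3: Population variance = 235.4286 / 7 = 33.6327
Step 4: Standard deviation = sqrt(33.6327) = 5.7994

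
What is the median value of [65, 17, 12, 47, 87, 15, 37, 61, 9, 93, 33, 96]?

42

Step 1: Sort the data in ascending order: [9, 12, 15, 17, 33, 37, 47, 61, 65, 87, 93, 96]
Step 2: The number of values is n = 12.
Step 3: Since n is even, the median is the average of positions 6 and 7:
  Median = (37 + 47) / 2 = 42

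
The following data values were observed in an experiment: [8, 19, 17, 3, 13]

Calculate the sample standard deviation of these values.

6.5574

Step 1: Compute the mean: 12
Step 2: Sum of squared deviations from the mean: 172
Step 3: Sample variance = 172 / 4 = 43
Step 4: Standard deviation = sqrt(43) = 6.5574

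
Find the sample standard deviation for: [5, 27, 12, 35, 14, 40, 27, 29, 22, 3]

12.4829

Step 1: Compute the mean: 21.4
Step 2: Sum of squared deviations from the mean: 1402.4
Step 3: Sample variance = 1402.4 / 9 = 155.8222
Step 4: Standard deviation = sqrt(155.8222) = 12.4829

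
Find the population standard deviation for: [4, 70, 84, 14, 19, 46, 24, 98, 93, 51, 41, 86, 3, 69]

32.4276

Step 1: Compute the mean: 50.1429
Step 2: Sum of squared deviations from the mean: 14721.7143
Step 3: Population variance = 14721.7143 / 14 = 1051.551
Step 4: Standard deviation = sqrt(1051.551) = 32.4276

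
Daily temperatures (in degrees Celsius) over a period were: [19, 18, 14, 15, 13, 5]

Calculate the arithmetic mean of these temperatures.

14

Step 1: Sum all values: 19 + 18 + 14 + 15 + 13 + 5 = 84
Step 2: Count the number of values: n = 6
Step 3: Mean = sum / n = 84 / 6 = 14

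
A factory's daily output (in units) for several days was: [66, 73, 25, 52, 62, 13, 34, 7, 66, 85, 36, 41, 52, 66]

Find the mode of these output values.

66

Step 1: Count the frequency of each value:
  7: appears 1 time(s)
  13: appears 1 time(s)
  25: appears 1 time(s)
  34: appears 1 time(s)
  36: appears 1 time(s)
  41: appears 1 time(s)
  52: appears 2 time(s)
  62: appears 1 time(s)
  66: appears 3 time(s)
  73: appears 1 time(s)
  85: appears 1 time(s)
Step 2: The value 66 appears most frequently (3 times).
Step 3: Mode = 66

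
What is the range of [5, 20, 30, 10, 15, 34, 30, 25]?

29

Step 1: Identify the maximum value: max = 34
Step 2: Identify the minimum value: min = 5
Step 3: Range = max - min = 34 - 5 = 29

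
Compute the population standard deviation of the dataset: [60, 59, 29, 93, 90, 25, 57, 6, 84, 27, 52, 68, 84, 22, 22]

27.5266

Step 1: Compute the mean: 51.8667
Step 2: Sum of squared deviations from the mean: 11365.7333
Step 3: Population variance = 11365.7333 / 15 = 757.7156
Step 4: Standard deviation = sqrt(757.7156) = 27.5266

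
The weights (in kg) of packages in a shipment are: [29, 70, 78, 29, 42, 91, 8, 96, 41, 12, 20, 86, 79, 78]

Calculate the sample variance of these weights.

983.7198

Step 1: Compute the mean: (29 + 70 + 78 + 29 + 42 + 91 + 8 + 96 + 41 + 12 + 20 + 86 + 79 + 78) / 14 = 54.2143
Step 2: Compute squared deviations from the mean:
  (29 - 54.2143)^2 = 635.7602
  (70 - 54.2143)^2 = 249.1888
  (78 - 54.2143)^2 = 565.7602
  (29 - 54.2143)^2 = 635.7602
  (42 - 54.2143)^2 = 149.1888
  (91 - 54.2143)^2 = 1353.1888
  (8 - 54.2143)^2 = 2135.7602
  (96 - 54.2143)^2 = 1746.0459
  (41 - 54.2143)^2 = 174.6173
  (12 - 54.2143)^2 = 1782.0459
  (20 - 54.2143)^2 = 1170.6173
  (86 - 54.2143)^2 = 1010.3316
  (79 - 54.2143)^2 = 614.3316
  (78 - 54.2143)^2 = 565.7602
Step 3: Sum of squared deviations = 12788.3571
Step 4: Sample variance = 12788.3571 / 13 = 983.7198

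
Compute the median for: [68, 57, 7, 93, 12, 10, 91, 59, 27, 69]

58

Step 1: Sort the data in ascending order: [7, 10, 12, 27, 57, 59, 68, 69, 91, 93]
Step 2: The number of values is n = 10.
Step 3: Since n is even, the median is the average of positions 5 and 6:
  Median = (57 + 59) / 2 = 58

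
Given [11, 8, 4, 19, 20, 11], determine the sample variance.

38.9667

Step 1: Compute the mean: (11 + 8 + 4 + 19 + 20 + 11) / 6 = 12.1667
Step 2: Compute squared deviations from the mean:
  (11 - 12.1667)^2 = 1.3611
  (8 - 12.1667)^2 = 17.3611
  (4 - 12.1667)^2 = 66.6944
  (19 - 12.1667)^2 = 46.6944
  (20 - 12.1667)^2 = 61.3611
  (11 - 12.1667)^2 = 1.3611
Step 3: Sum of squared deviations = 194.8333
Step 4: Sample variance = 194.8333 / 5 = 38.9667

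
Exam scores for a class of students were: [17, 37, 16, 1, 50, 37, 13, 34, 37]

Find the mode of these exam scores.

37

Step 1: Count the frequency of each value:
  1: appears 1 time(s)
  13: appears 1 time(s)
  16: appears 1 time(s)
  17: appears 1 time(s)
  34: appears 1 time(s)
  37: appears 3 time(s)
  50: appears 1 time(s)
Step 2: The value 37 appears most frequently (3 times).
Step 3: Mode = 37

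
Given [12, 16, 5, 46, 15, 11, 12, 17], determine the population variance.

134.4375

Step 1: Compute the mean: (12 + 16 + 5 + 46 + 15 + 11 + 12 + 17) / 8 = 16.75
Step 2: Compute squared deviations from the mean:
  (12 - 16.75)^2 = 22.5625
  (16 - 16.75)^2 = 0.5625
  (5 - 16.75)^2 = 138.0625
  (46 - 16.75)^2 = 855.5625
  (15 - 16.75)^2 = 3.0625
  (11 - 16.75)^2 = 33.0625
  (12 - 16.75)^2 = 22.5625
  (17 - 16.75)^2 = 0.0625
Step 3: Sum of squared deviations = 1075.5
Step 4: Population variance = 1075.5 / 8 = 134.4375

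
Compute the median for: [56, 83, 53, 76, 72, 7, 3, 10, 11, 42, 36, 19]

39

Step 1: Sort the data in ascending order: [3, 7, 10, 11, 19, 36, 42, 53, 56, 72, 76, 83]
Step 2: The number of values is n = 12.
Step 3: Since n is even, the median is the average of positions 6 and 7:
  Median = (36 + 42) / 2 = 39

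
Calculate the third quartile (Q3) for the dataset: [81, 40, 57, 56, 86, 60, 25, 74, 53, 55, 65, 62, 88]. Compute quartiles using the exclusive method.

77.5

Step 1: Sort the data: [25, 40, 53, 55, 56, 57, 60, 62, 65, 74, 81, 86, 88]
Step 2: n = 13
Step 3: Using the exclusive quartile method:
  Q1 = 54
  Q2 (median) = 60
  Q3 = 77.5
  IQR = Q3 - Q1 = 77.5 - 54 = 23.5
Step 4: Q3 = 77.5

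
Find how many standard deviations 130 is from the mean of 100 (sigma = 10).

3

Step 1: Recall the z-score formula: z = (x - mu) / sigma
Step 2: Substitute values: z = (130 - 100) / 10
Step 3: z = 30 / 10 = 3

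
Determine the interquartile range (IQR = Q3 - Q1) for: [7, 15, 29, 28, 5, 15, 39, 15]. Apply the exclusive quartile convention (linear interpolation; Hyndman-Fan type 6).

19.75

Step 1: Sort the data: [5, 7, 15, 15, 15, 28, 29, 39]
Step 2: n = 8
Step 3: Using the exclusive quartile method:
  Q1 = 9
  Q2 (median) = 15
  Q3 = 28.75
  IQR = Q3 - Q1 = 28.75 - 9 = 19.75
Step 4: IQR = 19.75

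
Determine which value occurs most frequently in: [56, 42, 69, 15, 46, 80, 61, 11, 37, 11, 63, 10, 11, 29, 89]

11

Step 1: Count the frequency of each value:
  10: appears 1 time(s)
  11: appears 3 time(s)
  15: appears 1 time(s)
  29: appears 1 time(s)
  37: appears 1 time(s)
  42: appears 1 time(s)
  46: appears 1 time(s)
  56: appears 1 time(s)
  61: appears 1 time(s)
  63: appears 1 time(s)
  69: appears 1 time(s)
  80: appears 1 time(s)
  89: appears 1 time(s)
Step 2: The value 11 appears most frequently (3 times).
Step 3: Mode = 11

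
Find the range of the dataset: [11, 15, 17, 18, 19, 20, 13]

9

Step 1: Identify the maximum value: max = 20
Step 2: Identify the minimum value: min = 11
Step 3: Range = max - min = 20 - 11 = 9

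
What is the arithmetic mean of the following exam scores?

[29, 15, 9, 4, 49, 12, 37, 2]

19.625

Step 1: Sum all values: 29 + 15 + 9 + 4 + 49 + 12 + 37 + 2 = 157
Step 2: Count the number of values: n = 8
Step 3: Mean = sum / n = 157 / 8 = 19.625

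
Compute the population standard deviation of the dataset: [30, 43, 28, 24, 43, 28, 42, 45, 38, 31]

7.3865

Step 1: Compute the mean: 35.2
Step 2: Sum of squared deviations from the mean: 545.6
Step 3: Population variance = 545.6 / 10 = 54.56
Step 4: Standard deviation = sqrt(54.56) = 7.3865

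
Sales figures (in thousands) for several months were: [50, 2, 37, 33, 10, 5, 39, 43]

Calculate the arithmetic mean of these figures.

27.375

Step 1: Sum all values: 50 + 2 + 37 + 33 + 10 + 5 + 39 + 43 = 219
Step 2: Count the number of values: n = 8
Step 3: Mean = sum / n = 219 / 8 = 27.375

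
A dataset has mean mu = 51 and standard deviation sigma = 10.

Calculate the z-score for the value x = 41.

-1

Step 1: Recall the z-score formula: z = (x - mu) / sigma
Step 2: Substitute values: z = (41 - 51) / 10
Step 3: z = -10 / 10 = -1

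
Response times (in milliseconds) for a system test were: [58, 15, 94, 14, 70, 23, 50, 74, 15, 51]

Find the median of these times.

50.5

Step 1: Sort the data in ascending order: [14, 15, 15, 23, 50, 51, 58, 70, 74, 94]
Step 2: The number of values is n = 10.
Step 3: Since n is even, the median is the average of positions 5 and 6:
  Median = (50 + 51) / 2 = 50.5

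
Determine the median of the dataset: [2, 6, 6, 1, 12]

6

Step 1: Sort the data in ascending order: [1, 2, 6, 6, 12]
Step 2: The number of values is n = 5.
Step 3: Since n is odd, the median is the middle value at position 3: 6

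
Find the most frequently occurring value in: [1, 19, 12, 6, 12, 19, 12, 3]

12

Step 1: Count the frequency of each value:
  1: appears 1 time(s)
  3: appears 1 time(s)
  6: appears 1 time(s)
  12: appears 3 time(s)
  19: appears 2 time(s)
Step 2: The value 12 appears most frequently (3 times).
Step 3: Mode = 12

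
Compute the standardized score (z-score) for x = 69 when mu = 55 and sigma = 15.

0.9333

Step 1: Recall the z-score formula: z = (x - mu) / sigma
Step 2: Substitute values: z = (69 - 55) / 15
Step 3: z = 14 / 15 = 0.9333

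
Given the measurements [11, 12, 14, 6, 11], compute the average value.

10.8

Step 1: Sum all values: 11 + 12 + 14 + 6 + 11 = 54
Step 2: Count the number of values: n = 5
Step 3: Mean = sum / n = 54 / 5 = 10.8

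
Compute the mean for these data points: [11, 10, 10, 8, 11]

10

Step 1: Sum all values: 11 + 10 + 10 + 8 + 11 = 50
Step 2: Count the number of values: n = 5
Step 3: Mean = sum / n = 50 / 5 = 10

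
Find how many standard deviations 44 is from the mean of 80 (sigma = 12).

-3

Step 1: Recall the z-score formula: z = (x - mu) / sigma
Step 2: Substitute values: z = (44 - 80) / 12
Step 3: z = -36 / 12 = -3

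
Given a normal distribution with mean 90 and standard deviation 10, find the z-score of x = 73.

-1.7

Step 1: Recall the z-score formula: z = (x - mu) / sigma
Step 2: Substitute values: z = (73 - 90) / 10
Step 3: z = -17 / 10 = -1.7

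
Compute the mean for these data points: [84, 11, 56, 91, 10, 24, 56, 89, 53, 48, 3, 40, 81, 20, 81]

49.8

Step 1: Sum all values: 84 + 11 + 56 + 91 + 10 + 24 + 56 + 89 + 53 + 48 + 3 + 40 + 81 + 20 + 81 = 747
Step 2: Count the number of values: n = 15
Step 3: Mean = sum / n = 747 / 15 = 49.8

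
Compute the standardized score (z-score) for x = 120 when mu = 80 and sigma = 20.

2

Step 1: Recall the z-score formula: z = (x - mu) / sigma
Step 2: Substitute values: z = (120 - 80) / 20
Step 3: z = 40 / 20 = 2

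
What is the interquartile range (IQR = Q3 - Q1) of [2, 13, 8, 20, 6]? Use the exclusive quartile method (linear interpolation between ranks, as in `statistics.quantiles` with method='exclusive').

12.5

Step 1: Sort the data: [2, 6, 8, 13, 20]
Step 2: n = 5
Step 3: Using the exclusive quartile method:
  Q1 = 4
  Q2 (median) = 8
  Q3 = 16.5
  IQR = Q3 - Q1 = 16.5 - 4 = 12.5
Step 4: IQR = 12.5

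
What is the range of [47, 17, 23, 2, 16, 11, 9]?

45

Step 1: Identify the maximum value: max = 47
Step 2: Identify the minimum value: min = 2
Step 3: Range = max - min = 47 - 2 = 45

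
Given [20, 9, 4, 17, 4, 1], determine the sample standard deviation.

7.7309

Step 1: Compute the mean: 9.1667
Step 2: Sum of squared deviations from the mean: 298.8333
Step 3: Sample variance = 298.8333 / 5 = 59.7667
Step 4: Standard deviation = sqrt(59.7667) = 7.7309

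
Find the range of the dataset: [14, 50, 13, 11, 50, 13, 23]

39

Step 1: Identify the maximum value: max = 50
Step 2: Identify the minimum value: min = 11
Step 3: Range = max - min = 50 - 11 = 39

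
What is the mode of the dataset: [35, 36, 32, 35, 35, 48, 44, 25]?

35

Step 1: Count the frequency of each value:
  25: appears 1 time(s)
  32: appears 1 time(s)
  35: appears 3 time(s)
  36: appears 1 time(s)
  44: appears 1 time(s)
  48: appears 1 time(s)
Step 2: The value 35 appears most frequently (3 times).
Step 3: Mode = 35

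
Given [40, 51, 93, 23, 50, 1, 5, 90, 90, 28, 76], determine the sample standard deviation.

33.8588

Step 1: Compute the mean: 49.7273
Step 2: Sum of squared deviations from the mean: 11464.1818
Step 3: Sample variance = 11464.1818 / 10 = 1146.4182
Step 4: Standard deviation = sqrt(1146.4182) = 33.8588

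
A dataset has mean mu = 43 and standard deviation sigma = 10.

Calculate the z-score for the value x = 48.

0.5

Step 1: Recall the z-score formula: z = (x - mu) / sigma
Step 2: Substitute values: z = (48 - 43) / 10
Step 3: z = 5 / 10 = 0.5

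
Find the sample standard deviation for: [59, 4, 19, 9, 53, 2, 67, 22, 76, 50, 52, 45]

25.6722

Step 1: Compute the mean: 38.1667
Step 2: Sum of squared deviations from the mean: 7249.6667
Step 3: Sample variance = 7249.6667 / 11 = 659.0606
Step 4: Standard deviation = sqrt(659.0606) = 25.6722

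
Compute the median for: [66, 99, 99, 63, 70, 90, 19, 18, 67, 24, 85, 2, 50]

66

Step 1: Sort the data in ascending order: [2, 18, 19, 24, 50, 63, 66, 67, 70, 85, 90, 99, 99]
Step 2: The number of values is n = 13.
Step 3: Since n is odd, the median is the middle value at position 7: 66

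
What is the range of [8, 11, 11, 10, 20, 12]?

12

Step 1: Identify the maximum value: max = 20
Step 2: Identify the minimum value: min = 8
Step 3: Range = max - min = 20 - 8 = 12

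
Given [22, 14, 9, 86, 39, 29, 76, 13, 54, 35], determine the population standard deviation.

25.2826

Step 1: Compute the mean: 37.7
Step 2: Sum of squared deviations from the mean: 6392.1
Step 3: Population variance = 6392.1 / 10 = 639.21
Step 4: Standard deviation = sqrt(639.21) = 25.2826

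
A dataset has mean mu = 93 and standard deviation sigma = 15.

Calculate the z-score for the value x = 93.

0

Step 1: Recall the z-score formula: z = (x - mu) / sigma
Step 2: Substitute values: z = (93 - 93) / 15
Step 3: z = 0 / 15 = 0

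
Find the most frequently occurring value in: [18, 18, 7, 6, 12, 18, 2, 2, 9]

18

Step 1: Count the frequency of each value:
  2: appears 2 time(s)
  6: appears 1 time(s)
  7: appears 1 time(s)
  9: appears 1 time(s)
  12: appears 1 time(s)
  18: appears 3 time(s)
Step 2: The value 18 appears most frequently (3 times).
Step 3: Mode = 18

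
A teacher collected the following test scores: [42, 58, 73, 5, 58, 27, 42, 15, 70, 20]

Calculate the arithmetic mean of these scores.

41

Step 1: Sum all values: 42 + 58 + 73 + 5 + 58 + 27 + 42 + 15 + 70 + 20 = 410
Step 2: Count the number of values: n = 10
Step 3: Mean = sum / n = 410 / 10 = 41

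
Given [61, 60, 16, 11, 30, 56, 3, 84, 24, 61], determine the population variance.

661.24

Step 1: Compute the mean: (61 + 60 + 16 + 11 + 30 + 56 + 3 + 84 + 24 + 61) / 10 = 40.6
Step 2: Compute squared deviations from the mean:
  (61 - 40.6)^2 = 416.16
  (60 - 40.6)^2 = 376.36
  (16 - 40.6)^2 = 605.16
  (11 - 40.6)^2 = 876.16
  (30 - 40.6)^2 = 112.36
  (56 - 40.6)^2 = 237.16
  (3 - 40.6)^2 = 1413.76
  (84 - 40.6)^2 = 1883.56
  (24 - 40.6)^2 = 275.56
  (61 - 40.6)^2 = 416.16
Step 3: Sum of squared deviations = 6612.4
Step 4: Population variance = 6612.4 / 10 = 661.24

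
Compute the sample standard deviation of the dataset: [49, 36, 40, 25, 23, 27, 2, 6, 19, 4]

15.8496

Step 1: Compute the mean: 23.1
Step 2: Sum of squared deviations from the mean: 2260.9
Step 3: Sample variance = 2260.9 / 9 = 251.2111
Step 4: Standard deviation = sqrt(251.2111) = 15.8496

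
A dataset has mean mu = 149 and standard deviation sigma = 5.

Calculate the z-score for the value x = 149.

0

Step 1: Recall the z-score formula: z = (x - mu) / sigma
Step 2: Substitute values: z = (149 - 149) / 5
Step 3: z = 0 / 5 = 0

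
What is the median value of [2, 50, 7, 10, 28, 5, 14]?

10

Step 1: Sort the data in ascending order: [2, 5, 7, 10, 14, 28, 50]
Step 2: The number of values is n = 7.
Step 3: Since n is odd, the median is the middle value at position 4: 10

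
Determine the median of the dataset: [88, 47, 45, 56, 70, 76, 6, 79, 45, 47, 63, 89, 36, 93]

59.5

Step 1: Sort the data in ascending order: [6, 36, 45, 45, 47, 47, 56, 63, 70, 76, 79, 88, 89, 93]
Step 2: The number of values is n = 14.
Step 3: Since n is even, the median is the average of positions 7 and 8:
  Median = (56 + 63) / 2 = 59.5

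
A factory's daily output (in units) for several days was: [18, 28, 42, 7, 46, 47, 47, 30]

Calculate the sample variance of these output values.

225.2679

Step 1: Compute the mean: (18 + 28 + 42 + 7 + 46 + 47 + 47 + 30) / 8 = 33.125
Step 2: Compute squared deviations from the mean:
  (18 - 33.125)^2 = 228.7656
  (28 - 33.125)^2 = 26.2656
  (42 - 33.125)^2 = 78.7656
  (7 - 33.125)^2 = 682.5156
  (46 - 33.125)^2 = 165.7656
  (47 - 33.125)^2 = 192.5156
  (47 - 33.125)^2 = 192.5156
  (30 - 33.125)^2 = 9.7656
Step 3: Sum of squared deviations = 1576.875
Step 4: Sample variance = 1576.875 / 7 = 225.2679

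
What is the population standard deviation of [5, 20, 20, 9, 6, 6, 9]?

6.0407

Step 1: Compute the mean: 10.7143
Step 2: Sum of squared deviations from the mean: 255.4286
Step 3: Population variance = 255.4286 / 7 = 36.4898
Step 4: Standard deviation = sqrt(36.4898) = 6.0407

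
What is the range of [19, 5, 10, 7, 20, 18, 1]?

19

Step 1: Identify the maximum value: max = 20
Step 2: Identify the minimum value: min = 1
Step 3: Range = max - min = 20 - 1 = 19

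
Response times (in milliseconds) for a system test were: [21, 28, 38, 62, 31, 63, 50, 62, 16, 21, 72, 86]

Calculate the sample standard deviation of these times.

23.0723

Step 1: Compute the mean: 45.8333
Step 2: Sum of squared deviations from the mean: 5855.6667
Step 3: Sample variance = 5855.6667 / 11 = 532.3333
Step 4: Standard deviation = sqrt(532.3333) = 23.0723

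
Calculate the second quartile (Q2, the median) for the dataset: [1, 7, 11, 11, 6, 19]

9

Step 1: Sort the data: [1, 6, 7, 11, 11, 19]
Step 2: n = 6
Step 3: Q2 is the median. Since n is even, it is the average of the values at positions 3 and 4:
  Q2 = (7 + 11) / 2 = 9
Step 4: Q2 = 9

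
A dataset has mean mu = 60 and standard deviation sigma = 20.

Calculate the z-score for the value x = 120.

3

Step 1: Recall the z-score formula: z = (x - mu) / sigma
Step 2: Substitute values: z = (120 - 60) / 20
Step 3: z = 60 / 20 = 3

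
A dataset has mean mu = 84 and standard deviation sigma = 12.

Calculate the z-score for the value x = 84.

0

Step 1: Recall the z-score formula: z = (x - mu) / sigma
Step 2: Substitute values: z = (84 - 84) / 12
Step 3: z = 0 / 12 = 0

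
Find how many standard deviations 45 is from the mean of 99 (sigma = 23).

-2.3478

Step 1: Recall the z-score formula: z = (x - mu) / sigma
Step 2: Substitute values: z = (45 - 99) / 23
Step 3: z = -54 / 23 = -2.3478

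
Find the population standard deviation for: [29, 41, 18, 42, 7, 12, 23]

12.5682

Step 1: Compute the mean: 24.5714
Step 2: Sum of squared deviations from the mean: 1105.7143
Step 3: Population variance = 1105.7143 / 7 = 157.9592
Step 4: Standard deviation = sqrt(157.9592) = 12.5682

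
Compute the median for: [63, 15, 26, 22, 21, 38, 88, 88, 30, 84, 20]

30

Step 1: Sort the data in ascending order: [15, 20, 21, 22, 26, 30, 38, 63, 84, 88, 88]
Step 2: The number of values is n = 11.
Step 3: Since n is odd, the median is the middle value at position 6: 30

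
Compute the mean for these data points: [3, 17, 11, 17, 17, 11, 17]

13.2857

Step 1: Sum all values: 3 + 17 + 11 + 17 + 17 + 11 + 17 = 93
Step 2: Count the number of values: n = 7
Step 3: Mean = sum / n = 93 / 7 = 13.2857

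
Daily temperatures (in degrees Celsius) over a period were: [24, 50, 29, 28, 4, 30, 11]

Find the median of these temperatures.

28

Step 1: Sort the data in ascending order: [4, 11, 24, 28, 29, 30, 50]
Step 2: The number of values is n = 7.
Step 3: Since n is odd, the median is the middle value at position 4: 28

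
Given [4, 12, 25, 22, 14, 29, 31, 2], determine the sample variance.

122.2679

Step 1: Compute the mean: (4 + 12 + 25 + 22 + 14 + 29 + 31 + 2) / 8 = 17.375
Step 2: Compute squared deviations from the mean:
  (4 - 17.375)^2 = 178.8906
  (12 - 17.375)^2 = 28.8906
  (25 - 17.375)^2 = 58.1406
  (22 - 17.375)^2 = 21.3906
  (14 - 17.375)^2 = 11.3906
  (29 - 17.375)^2 = 135.1406
  (31 - 17.375)^2 = 185.6406
  (2 - 17.375)^2 = 236.3906
Step 3: Sum of squared deviations = 855.875
Step 4: Sample variance = 855.875 / 7 = 122.2679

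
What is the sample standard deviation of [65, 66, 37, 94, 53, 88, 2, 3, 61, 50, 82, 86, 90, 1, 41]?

32.4671

Step 1: Compute the mean: 54.6
Step 2: Sum of squared deviations from the mean: 14757.6
Step 3: Sample variance = 14757.6 / 14 = 1054.1143
Step 4: Standard deviation = sqrt(1054.1143) = 32.4671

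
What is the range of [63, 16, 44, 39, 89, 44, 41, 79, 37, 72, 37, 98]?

82

Step 1: Identify the maximum value: max = 98
Step 2: Identify the minimum value: min = 16
Step 3: Range = max - min = 98 - 16 = 82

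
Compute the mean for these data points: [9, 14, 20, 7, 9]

11.8

Step 1: Sum all values: 9 + 14 + 20 + 7 + 9 = 59
Step 2: Count the number of values: n = 5
Step 3: Mean = sum / n = 59 / 5 = 11.8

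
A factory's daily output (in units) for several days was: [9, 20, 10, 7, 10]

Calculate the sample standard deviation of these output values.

5.0695

Step 1: Compute the mean: 11.2
Step 2: Sum of squared deviations from the mean: 102.8
Step 3: Sample variance = 102.8 / 4 = 25.7
Step 4: Standard deviation = sqrt(25.7) = 5.0695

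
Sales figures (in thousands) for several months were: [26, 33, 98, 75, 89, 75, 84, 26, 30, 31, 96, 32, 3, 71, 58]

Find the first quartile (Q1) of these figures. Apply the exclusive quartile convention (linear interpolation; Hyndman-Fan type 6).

30

Step 1: Sort the data: [3, 26, 26, 30, 31, 32, 33, 58, 71, 75, 75, 84, 89, 96, 98]
Step 2: n = 15
Step 3: Using the exclusive quartile method:
  Q1 = 30
  Q2 (median) = 58
  Q3 = 84
  IQR = Q3 - Q1 = 84 - 30 = 54
Step 4: Q1 = 30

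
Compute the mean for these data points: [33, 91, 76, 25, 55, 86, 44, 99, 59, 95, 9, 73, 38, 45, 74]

60.1333

Step 1: Sum all values: 33 + 91 + 76 + 25 + 55 + 86 + 44 + 99 + 59 + 95 + 9 + 73 + 38 + 45 + 74 = 902
Step 2: Count the number of values: n = 15
Step 3: Mean = sum / n = 902 / 15 = 60.1333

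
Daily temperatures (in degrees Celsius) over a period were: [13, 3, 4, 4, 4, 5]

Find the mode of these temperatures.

4

Step 1: Count the frequency of each value:
  3: appears 1 time(s)
  4: appears 3 time(s)
  5: appears 1 time(s)
  13: appears 1 time(s)
Step 2: The value 4 appears most frequently (3 times).
Step 3: Mode = 4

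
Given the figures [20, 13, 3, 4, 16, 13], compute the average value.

11.5

Step 1: Sum all values: 20 + 13 + 3 + 4 + 16 + 13 = 69
Step 2: Count the number of values: n = 6
Step 3: Mean = sum / n = 69 / 6 = 11.5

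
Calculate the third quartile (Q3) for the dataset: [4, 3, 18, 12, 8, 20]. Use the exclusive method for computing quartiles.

18.5

Step 1: Sort the data: [3, 4, 8, 12, 18, 20]
Step 2: n = 6
Step 3: Using the exclusive quartile method:
  Q1 = 3.75
  Q2 (median) = 10
  Q3 = 18.5
  IQR = Q3 - Q1 = 18.5 - 3.75 = 14.75
Step 4: Q3 = 18.5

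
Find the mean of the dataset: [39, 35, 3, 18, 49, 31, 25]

28.5714

Step 1: Sum all values: 39 + 35 + 3 + 18 + 49 + 31 + 25 = 200
Step 2: Count the number of values: n = 7
Step 3: Mean = sum / n = 200 / 7 = 28.5714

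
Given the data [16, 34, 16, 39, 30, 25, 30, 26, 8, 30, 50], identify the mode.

30

Step 1: Count the frequency of each value:
  8: appears 1 time(s)
  16: appears 2 time(s)
  25: appears 1 time(s)
  26: appears 1 time(s)
  30: appears 3 time(s)
  34: appears 1 time(s)
  39: appears 1 time(s)
  50: appears 1 time(s)
Step 2: The value 30 appears most frequently (3 times).
Step 3: Mode = 30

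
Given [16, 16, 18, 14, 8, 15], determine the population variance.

9.9167

Step 1: Compute the mean: (16 + 16 + 18 + 14 + 8 + 15) / 6 = 14.5
Step 2: Compute squared deviations from the mean:
  (16 - 14.5)^2 = 2.25
  (16 - 14.5)^2 = 2.25
  (18 - 14.5)^2 = 12.25
  (14 - 14.5)^2 = 0.25
  (8 - 14.5)^2 = 42.25
  (15 - 14.5)^2 = 0.25
Step 3: Sum of squared deviations = 59.5
Step 4: Population variance = 59.5 / 6 = 9.9167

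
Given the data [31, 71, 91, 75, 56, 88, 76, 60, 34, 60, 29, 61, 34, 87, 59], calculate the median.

60

Step 1: Sort the data in ascending order: [29, 31, 34, 34, 56, 59, 60, 60, 61, 71, 75, 76, 87, 88, 91]
Step 2: The number of values is n = 15.
Step 3: Since n is odd, the median is the middle value at position 8: 60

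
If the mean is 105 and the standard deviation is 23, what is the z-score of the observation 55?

-2.1739

Step 1: Recall the z-score formula: z = (x - mu) / sigma
Step 2: Substitute values: z = (55 - 105) / 23
Step 3: z = -50 / 23 = -2.1739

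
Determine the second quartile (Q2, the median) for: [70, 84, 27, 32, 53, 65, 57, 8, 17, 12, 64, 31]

42.5

Step 1: Sort the data: [8, 12, 17, 27, 31, 32, 53, 57, 64, 65, 70, 84]
Step 2: n = 12
Step 3: Q2 is the median. Since n is even, it is the average of the values at positions 6 and 7:
  Q2 = (32 + 53) / 2 = 42.5
Step 4: Q2 = 42.5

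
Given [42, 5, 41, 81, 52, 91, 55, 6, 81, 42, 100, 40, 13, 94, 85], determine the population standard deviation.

31.1196

Step 1: Compute the mean: 55.2
Step 2: Sum of squared deviations from the mean: 14526.4
Step 3: Population variance = 14526.4 / 15 = 968.4267
Step 4: Standard deviation = sqrt(968.4267) = 31.1196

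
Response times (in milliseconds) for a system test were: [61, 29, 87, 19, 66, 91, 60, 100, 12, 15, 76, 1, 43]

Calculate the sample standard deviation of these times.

33.1867

Step 1: Compute the mean: 50.7692
Step 2: Sum of squared deviations from the mean: 13216.3077
Step 3: Sample variance = 13216.3077 / 12 = 1101.359
Step 4: Standard deviation = sqrt(1101.359) = 33.1867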